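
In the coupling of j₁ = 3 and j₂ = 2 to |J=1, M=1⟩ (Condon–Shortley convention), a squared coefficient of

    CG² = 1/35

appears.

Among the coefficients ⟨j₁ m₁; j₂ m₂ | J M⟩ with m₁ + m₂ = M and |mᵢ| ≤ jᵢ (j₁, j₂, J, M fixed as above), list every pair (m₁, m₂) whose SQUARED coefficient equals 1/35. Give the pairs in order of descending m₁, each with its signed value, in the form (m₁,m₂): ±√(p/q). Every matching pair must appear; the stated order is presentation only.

Admissible pairs with m₁+m₂ = M = 1: (-1,2), (0,1), (1,0), (2,-1), (3,-2)
  (m₁,m₂)=(3,-2): CG² = 3/7, CG = +√(3/7)
  (m₁,m₂)=(2,-1): CG² = 2/7, CG = −√(2/7)
  (m₁,m₂)=(1,0): CG² = 6/35, CG = +√(6/35)
  (m₁,m₂)=(0,1): CG² = 3/35, CG = −√(3/35)
  (m₁,m₂)=(-1,2): CG² = 1/35, CG = +√(1/35)   ← matches the target
Pairs with CG² = 1/35: (-1,2): +√(1/35)

(-1,2): +√(1/35)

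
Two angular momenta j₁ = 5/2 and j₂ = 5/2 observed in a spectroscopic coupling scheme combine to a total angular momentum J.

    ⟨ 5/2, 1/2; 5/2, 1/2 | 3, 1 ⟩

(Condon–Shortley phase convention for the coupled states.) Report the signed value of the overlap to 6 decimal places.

−√(4/15) ≈ -0.516398

triangle: 2!·3!·3!/9! = 72/362880
(j±m)!: 3!·2!·3!·2!·4!·2! = 6912
prefactor² = (2J+1)·Δ·N² = 48/5
  k=0: +1/(0!·2!·2!·3!·1!·0!) = 1/24
  k=1: −1/(1!·1!·1!·2!·2!·1!) = -1/4
  k=2: +1/(2!·0!·0!·1!·3!·2!) = 1/24
Σ = -1/6  ⇒  CG² = 48/5·(-1/6)² = 4/15
CG = −√(4/15) = -0.516398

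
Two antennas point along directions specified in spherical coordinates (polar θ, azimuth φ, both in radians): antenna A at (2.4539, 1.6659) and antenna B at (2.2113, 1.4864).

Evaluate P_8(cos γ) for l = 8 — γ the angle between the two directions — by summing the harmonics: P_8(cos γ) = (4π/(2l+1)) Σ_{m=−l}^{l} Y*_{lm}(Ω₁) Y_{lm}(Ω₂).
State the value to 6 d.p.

Addition theorem: P_8(cos γ) = (4π/17) Σ_m Y*_{lm}(Ω₁) Y_{lm}(Ω₂), m = −8…8:
  m=-8: Y*=+0.009838+0.009366i  Y=+0.068723+0.055027i  product +0.000161+0.001185i
  m=-7: Y*=-0.040853+0.052021i  Y=+0.146198-0.217985i  product +0.005367+0.016511i
  m=-6: Y*=-0.164857-0.105813i  Y=-0.381054-0.211337i  product +0.040457+0.075161i
  m=-5: Y*=+0.176552-0.342868i  Y=-0.155440+0.346228i  product +0.091267+0.114423i
  m=-4: Y*=+0.441031+0.176366i  Y=+0.000625+0.000219i  product +0.000237+0.000207i
  m=-3: Y*=-0.067031+0.228532i  Y=-0.088375+0.341556i  product -0.072132-0.043091i
  m=-2: Y*=+0.234457+0.045141i  Y=+0.192067+0.032731i  product +0.043554+0.016344i
  m=-1: Y*=-0.035156+0.368541i  Y=-0.023025+0.272177i  product -0.099499-0.018054i
  m=+0: Y*=+0.129198-0.000000i  Y=+0.240097+0.000000i  product +0.031020+0.000000i
  m=+1: Y*=+0.035156+0.368541i  Y=+0.023025+0.272177i  product -0.099499+0.018054i
  m=+2: Y*=+0.234457-0.045141i  Y=+0.192067-0.032731i  product +0.043554-0.016344i
  m=+3: Y*=+0.067031+0.228532i  Y=+0.088375+0.341556i  product -0.072132+0.043091i
  m=+4: Y*=+0.441031-0.176366i  Y=+0.000625-0.000219i  product +0.000237-0.000207i
  m=+5: Y*=-0.176552-0.342868i  Y=+0.155440+0.346228i  product +0.091267-0.114423i
  m=+6: Y*=-0.164857+0.105813i  Y=-0.381054+0.211337i  product +0.040457-0.075161i
  m=+7: Y*=+0.040853+0.052021i  Y=-0.146198-0.217985i  product +0.005367-0.016511i
  m=+8: Y*=+0.009838-0.009366i  Y=+0.068723-0.055027i  product +0.000161-0.001185i
Accumulated sum +0.049843+0.000000i; after 4π/(2l+1) scaling, +0.036844+0.000000i ⇒ P_8 = 0.036844

0.036844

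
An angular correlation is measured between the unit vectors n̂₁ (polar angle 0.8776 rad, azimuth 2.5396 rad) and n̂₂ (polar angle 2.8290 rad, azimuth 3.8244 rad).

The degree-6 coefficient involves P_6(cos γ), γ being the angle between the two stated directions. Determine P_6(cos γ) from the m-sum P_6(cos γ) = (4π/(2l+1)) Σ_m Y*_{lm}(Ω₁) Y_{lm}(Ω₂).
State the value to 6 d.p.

Expand P_6 via completeness: Σ_{m} conj(Y_{6,m}) at Ω₁ times Y_{6,m} at Ω₂ —
  [-6]  conj(Y_{6,-6})(Ω₁) = (-0.089199, 0.045351) ; Y_{6,-6}(Ω₂) = (-0.000236, 0.000334) ; Δ = (0.000006, -0.000040)
  [-5]  conj(Y_{6,-5})(Ω₁) = (0.285468, 0.037795) ; Y_{6,-5}(Ω₂) = (-0.004218, 0.001179) ; Δ = (-0.001249, 0.000177)
  [-4]  conj(Y_{6,-4})(Ω₁) = (-0.323918, -0.292000) ; Y_{6,-4}(Ω₂) = (-0.026217, -0.011406) ; Δ = (0.005162, 0.011350)
  [-3]  conj(Y_{6,-3})(Ω₁) = (0.065841, 0.274775) ; Y_{6,-3}(Ω₂) = (-0.057671, -0.111420) ; Δ = (0.026818, -0.023182)
  [-2]  conj(Y_{6,-2})(Ω₁) = (-0.058596, 0.152514) ; Y_{6,-2}(Ω₂) = (0.073775, -0.354501) ; Δ = (0.049743, 0.032024)
  [-1]  conj(Y_{6,-1})(Ω₁) = (0.291683, -0.200406) ; Y_{6,-1}(Ω₂) = (0.457393, -0.372005) ; Δ = (0.058862, -0.200172)
  [+0]  conj(Y_{6,0})(Ω₁) = (0.068719, -0.000000) ; Y_{6,0}(Ω₂) = (0.209602, 0.000000) ; Δ = (0.014404, 0.000000)
  [+1]  conj(Y_{6,1})(Ω₁) = (-0.291683, -0.200406) ; Y_{6,1}(Ω₂) = (-0.457393, -0.372005) ; Δ = (0.058862, 0.200172)
  [+2]  conj(Y_{6,2})(Ω₁) = (-0.058596, -0.152514) ; Y_{6,2}(Ω₂) = (0.073775, 0.354501) ; Δ = (0.049743, -0.032024)
  [+3]  conj(Y_{6,3})(Ω₁) = (-0.065841, 0.274775) ; Y_{6,3}(Ω₂) = (0.057671, -0.111420) ; Δ = (0.026818, 0.023182)
  [+4]  conj(Y_{6,4})(Ω₁) = (-0.323918, 0.292000) ; Y_{6,4}(Ω₂) = (-0.026217, 0.011406) ; Δ = (0.005162, -0.011350)
  [+5]  conj(Y_{6,5})(Ω₁) = (-0.285468, 0.037795) ; Y_{6,5}(Ω₂) = (0.004218, 0.001179) ; Δ = (-0.001249, -0.000177)
  [+6]  conj(Y_{6,6})(Ω₁) = (-0.089199, -0.045351) ; Y_{6,6}(Ω₂) = (-0.000236, -0.000334) ; Δ = (0.000006, 0.000040)
Total Σ_m = (0.293089, -0.000000). Multiply by 0.966644: (0.283313, -0.000000). P_6(cos γ) = 0.283313

0.283313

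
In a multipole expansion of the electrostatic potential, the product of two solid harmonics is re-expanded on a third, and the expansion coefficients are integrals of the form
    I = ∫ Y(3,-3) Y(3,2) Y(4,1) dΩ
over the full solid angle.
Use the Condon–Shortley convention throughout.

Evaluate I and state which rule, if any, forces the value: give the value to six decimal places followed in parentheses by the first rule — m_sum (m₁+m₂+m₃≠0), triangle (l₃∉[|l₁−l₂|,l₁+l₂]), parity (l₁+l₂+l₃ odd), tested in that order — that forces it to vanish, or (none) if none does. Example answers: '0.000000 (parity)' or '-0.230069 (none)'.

0.140463 (none)

Rules hold: Σm=0, L=10 even, 0≤4≤6.
N = 7·7·9 = 441
Δ = 2!·4!·4!/11! = 1/34650
Racah Σ t=0..2: t=0:+1/72 t=1:−1/16 t=2:+1/72 = -5/144
⇒ 3j(3 3 4; 0 0 0)² = 2/77, sgn -1
Racah Σ t=2..2: t=2:+1/288 = 1/288
⇒ 3j(3 3 4; -3 2 1)² = 5/231, sgn -1
4πI² = N·(3j₀)²·(3jₘ)² = 30/121
I = +1·√(0.247934/4π) = 0.14046335
No selection rule forces the value: the integral is nonzero (none).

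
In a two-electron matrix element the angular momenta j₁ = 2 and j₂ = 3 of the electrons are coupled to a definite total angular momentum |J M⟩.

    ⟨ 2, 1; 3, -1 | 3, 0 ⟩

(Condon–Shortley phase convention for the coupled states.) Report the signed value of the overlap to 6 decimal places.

+0.182574  (= +√(1/30))

j₁+j₂−J=2  J+j₁−j₂=2  J−j₁+j₂=4  j₁+j₂+J+1=9
(j₁±m₁, j₂±m₂, J±M) = (3,1,2,4,3,3)
P² = 96/5
sum k=0..1:
  [0] +1/8 = 1/8
  [1] −1/12 = -1/12
S = 1/24
C² = P²·S² = 1/30 ; C = +0.182574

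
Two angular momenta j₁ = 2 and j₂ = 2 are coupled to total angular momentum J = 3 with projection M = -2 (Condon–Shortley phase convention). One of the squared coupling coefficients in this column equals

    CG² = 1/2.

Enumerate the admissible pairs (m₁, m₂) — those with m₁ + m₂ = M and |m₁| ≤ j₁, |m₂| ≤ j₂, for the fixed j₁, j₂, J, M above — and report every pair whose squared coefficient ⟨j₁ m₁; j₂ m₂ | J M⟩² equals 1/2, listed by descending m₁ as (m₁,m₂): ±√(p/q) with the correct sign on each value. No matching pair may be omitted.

Admissible pairs with m₁+m₂ = M = -2: (-2,0), (-1,-1), (0,-2)
  (m₁,m₂)=(0,-2): CG² = 1/2, CG = +√(1/2)   ← matches the target
  (m₁,m₂)=(-1,-1): CG² = 0/1, CG = 0
  (m₁,m₂)=(-2,0): CG² = 1/2, CG = −√(1/2)   ← matches the target
Pairs with CG² = 1/2: (0,-2): +√(1/2); (-2,0): −√(1/2)

(0,-2): +√(1/2); (-2,0): −√(1/2)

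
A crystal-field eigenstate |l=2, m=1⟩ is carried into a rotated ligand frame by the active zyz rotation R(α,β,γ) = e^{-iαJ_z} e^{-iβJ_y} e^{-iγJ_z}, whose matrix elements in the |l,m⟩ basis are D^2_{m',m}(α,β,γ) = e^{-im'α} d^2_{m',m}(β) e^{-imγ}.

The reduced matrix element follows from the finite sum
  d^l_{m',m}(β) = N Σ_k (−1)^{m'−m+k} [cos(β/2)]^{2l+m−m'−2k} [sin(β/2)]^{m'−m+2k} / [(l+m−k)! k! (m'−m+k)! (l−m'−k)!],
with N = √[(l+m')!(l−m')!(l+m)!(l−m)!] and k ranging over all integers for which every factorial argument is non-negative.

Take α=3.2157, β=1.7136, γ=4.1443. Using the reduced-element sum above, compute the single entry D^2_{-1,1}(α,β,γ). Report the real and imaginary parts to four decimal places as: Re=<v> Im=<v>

First d^2_{-1,1}(β=1.7136), then the phase factors e^{-i(-1)α} and e^{-i(1)γ}:
c=cos(1.713600/2)=0.654859, s=sin(1.713600/2)=0.755751; N=√[1·6·6·1]=6.000000
k: max(0,(1)−(-1))=2 … min(2+(1),2−(-1))=3
  k=2: (−1)^0·6.0000/(2)·0.6549^2·0.7558^2 = +0.734809
  k=3: (−1)^1·6.0000/(6)·0.6549^0·0.7558^4 = -0.326223
d^2_{-1,1}(1.7136) = +0.734809 -0.326223 = +0.408586
Phases: e^{-i·(-1)·3.2157}=-0.997255-0.074040i, e^{-i·(1)·4.1443}=-0.538022+0.842931i ⇒ D=+0.244725-0.327188i

Re=0.2447 Im=-0.3272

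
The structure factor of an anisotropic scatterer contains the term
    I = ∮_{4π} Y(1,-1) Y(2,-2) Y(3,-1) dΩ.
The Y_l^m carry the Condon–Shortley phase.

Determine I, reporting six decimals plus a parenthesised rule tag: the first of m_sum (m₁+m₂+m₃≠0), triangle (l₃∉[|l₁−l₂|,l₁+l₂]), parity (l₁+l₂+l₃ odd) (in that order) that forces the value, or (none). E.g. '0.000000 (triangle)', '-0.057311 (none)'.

-1 − 2 − 1 = -4 ≠ 0: azimuthal integral kills it; I = 0

0.000000 (m_sum)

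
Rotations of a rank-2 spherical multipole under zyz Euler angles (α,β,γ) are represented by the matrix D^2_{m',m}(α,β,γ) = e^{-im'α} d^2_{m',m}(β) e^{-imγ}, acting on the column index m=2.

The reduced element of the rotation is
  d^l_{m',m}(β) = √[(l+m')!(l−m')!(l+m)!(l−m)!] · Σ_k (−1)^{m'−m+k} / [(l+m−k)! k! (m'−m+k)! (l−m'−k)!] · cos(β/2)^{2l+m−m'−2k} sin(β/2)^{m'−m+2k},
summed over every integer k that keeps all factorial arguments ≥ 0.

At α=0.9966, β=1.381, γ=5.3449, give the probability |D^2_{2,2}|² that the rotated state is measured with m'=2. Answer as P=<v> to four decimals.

P=0.1248

Split into d^2_{2,2}(β=1.3810) × two z-phases.
Half-angle: c=0.770928, s=0.636923. N=√(24·1·24·1)=24.000000
The bounds max(0,m−m')=0 and min(l+m,l−m')=0 give 1 term
  k=0: (−1)^0·24.0000/(24)·0.7709^4·0.6369^0 = +0.353227
d^2_{2,2}(1.3810) = +0.353227
|D^2_{2,2}|² = |d^2_{2,2}(β)|² = (+0.353227)² = 0.124770 (the z-rotation phases have unit modulus)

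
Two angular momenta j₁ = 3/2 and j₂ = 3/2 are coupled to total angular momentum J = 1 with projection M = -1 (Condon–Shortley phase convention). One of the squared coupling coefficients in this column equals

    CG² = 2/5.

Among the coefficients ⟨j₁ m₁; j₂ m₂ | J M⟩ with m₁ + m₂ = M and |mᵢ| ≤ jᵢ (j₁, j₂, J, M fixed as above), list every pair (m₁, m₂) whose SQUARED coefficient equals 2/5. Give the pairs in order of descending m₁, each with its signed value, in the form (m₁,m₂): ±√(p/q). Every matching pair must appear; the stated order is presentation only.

Admissible pairs with m₁+m₂ = M = -1: (-3/2,1/2), (-1/2,-1/2), (1/2,-3/2)
  (m₁,m₂)=(1/2,-3/2): CG² = 3/10, CG = +√(3/10)
  (m₁,m₂)=(-1/2,-1/2): CG² = 2/5, CG = −√(2/5)   ← matches the target
  (m₁,m₂)=(-3/2,1/2): CG² = 3/10, CG = +√(3/10)
Pairs with CG² = 2/5: (-1/2,-1/2): −√(2/5)

(-1/2,-1/2): −√(2/5)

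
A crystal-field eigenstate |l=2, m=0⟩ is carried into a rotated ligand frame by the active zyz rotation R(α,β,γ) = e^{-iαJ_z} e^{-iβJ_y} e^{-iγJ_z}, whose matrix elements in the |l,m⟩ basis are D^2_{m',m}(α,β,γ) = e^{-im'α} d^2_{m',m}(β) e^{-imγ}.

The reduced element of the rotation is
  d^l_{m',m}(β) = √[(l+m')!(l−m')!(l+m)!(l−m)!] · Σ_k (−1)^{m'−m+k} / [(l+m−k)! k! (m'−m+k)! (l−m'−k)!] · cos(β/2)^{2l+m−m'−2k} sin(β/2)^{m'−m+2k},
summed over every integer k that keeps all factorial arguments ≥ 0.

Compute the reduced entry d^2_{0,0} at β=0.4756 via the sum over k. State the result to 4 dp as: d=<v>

d=0.6855

d^2_{0,0}(β=0.4756) via the finite sum:
c=cos(0.475600/2)=0.971859, s=sin(0.475600/2)=0.235565; N=√[2·2·2·2]=4.000000
The bounds max(0,m−m')=0 and min(l+m,l−m')=2 give 3 terms
  k=0: (−1)^0·4.0000/(4)·0.9719^4·0.2356^0 = +0.892097
  k=1: (−1)^1·4.0000/(1)·0.9719^2·0.2356^2 = -0.209647
  k=2: (−1)^2·4.0000/(4)·0.9719^0·0.2356^4 = +0.003079
d^2_{0,0}(0.4756) = +0.892097 -0.209647 +0.003079 = +0.685530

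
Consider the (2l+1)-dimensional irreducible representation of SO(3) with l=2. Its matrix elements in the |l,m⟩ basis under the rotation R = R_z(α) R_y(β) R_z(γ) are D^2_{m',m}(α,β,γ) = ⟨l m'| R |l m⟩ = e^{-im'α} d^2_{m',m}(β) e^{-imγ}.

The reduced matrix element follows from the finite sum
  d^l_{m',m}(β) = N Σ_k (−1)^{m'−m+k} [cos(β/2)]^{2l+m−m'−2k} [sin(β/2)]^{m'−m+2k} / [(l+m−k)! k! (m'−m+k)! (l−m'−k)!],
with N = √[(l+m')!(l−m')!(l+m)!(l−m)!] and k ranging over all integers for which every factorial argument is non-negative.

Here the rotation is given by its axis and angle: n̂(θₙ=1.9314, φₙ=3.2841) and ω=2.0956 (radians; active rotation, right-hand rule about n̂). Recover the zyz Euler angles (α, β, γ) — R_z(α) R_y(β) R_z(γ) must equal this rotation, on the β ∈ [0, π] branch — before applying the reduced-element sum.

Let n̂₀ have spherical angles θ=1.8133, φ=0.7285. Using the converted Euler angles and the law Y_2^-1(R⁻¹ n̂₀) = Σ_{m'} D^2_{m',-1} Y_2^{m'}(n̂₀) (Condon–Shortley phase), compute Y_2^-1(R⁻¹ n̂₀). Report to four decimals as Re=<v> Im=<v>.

Re=0.2438 Im=-0.1576

Axis–angle → zyz. n̂ = (sinθₙcosφₙ, sinθₙsinφₙ, cosθₙ) = (-0.926199, -0.132891, -0.352839), ω = 2.0956.
R = I cosω + sinω [n̂]ₓ + (1−cosω) n̂n̂ᵀ gives
  R = [+0.786619, +0.490108, +0.375533; -0.120601, -0.474535, +0.871936; +0.605547, -0.731171, -0.314170]
β = atan2(√(R₁₃²+R₂₃²), R₃₃) = 1.890379; α = atan2(R₂₃, R₁₃) mod 2π = 1.164117; γ = atan2(R₃₂, −R₃₁) mod 2π = 4.020695
Need the full column D^2_{m',-1} for m'=−2..2 at α=1.1641, β=1.8904, γ=4.0207.
cos(β/2)=0.585589, sin(β/2)=0.810608
d^2_{-2,-1}: single k=1 term ⇒ +0.325552;  D = +0.324849+0.021388i
d^2_{-1,-1}: k∈[0..1] ⇒ +0.117591 -0.675973 = -0.558382;  D = -0.254089+0.497222i
d^2_{0,-1}: k∈[0..1] ⇒ -0.398718 +0.764014 = +0.365296;  D = -0.233001-0.281338i
d^2_{1,-1}: k∈[0..1] ⇒ +0.675973 -0.431761 = +0.244212;  D = -0.234360+0.068666i
d^2_{2,-1}: single k=0 term ⇒ -0.623815;  D = +0.075709-0.619203i
Y_2^{m'}(θ=1.8133,φ=0.7285) and Σ D·Y over m':
  (+0.3248+0.0214i)·(+0.0413-0.3616i)  (-0.2541+0.4972i)·(-0.1344+0.1199i)  (-0.2330-0.2813i)·(-0.2608+0.0000i)  (-0.2344+0.0687i)·(+0.1344+0.1199i)  (+0.0757-0.6192i)·(+0.0413+0.3616i)
Y_2^-1(R⁻¹ n̂) = +0.243802-0.157577i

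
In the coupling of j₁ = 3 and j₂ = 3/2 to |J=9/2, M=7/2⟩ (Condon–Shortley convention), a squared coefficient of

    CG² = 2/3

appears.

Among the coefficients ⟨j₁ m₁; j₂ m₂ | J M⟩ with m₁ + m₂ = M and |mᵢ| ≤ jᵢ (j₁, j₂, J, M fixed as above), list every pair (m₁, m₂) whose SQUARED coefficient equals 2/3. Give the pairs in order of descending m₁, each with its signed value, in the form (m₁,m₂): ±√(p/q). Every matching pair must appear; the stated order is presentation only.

Admissible pairs with m₁+m₂ = M = 7/2: (2,3/2), (3,1/2)
  (m₁,m₂)=(3,1/2): CG² = 1/3, CG = +√(1/3)
  (m₁,m₂)=(2,3/2): CG² = 2/3, CG = +√(2/3)   ← matches the target
Pairs with CG² = 2/3: (2,3/2): +√(2/3)

(2,3/2): +√(2/3)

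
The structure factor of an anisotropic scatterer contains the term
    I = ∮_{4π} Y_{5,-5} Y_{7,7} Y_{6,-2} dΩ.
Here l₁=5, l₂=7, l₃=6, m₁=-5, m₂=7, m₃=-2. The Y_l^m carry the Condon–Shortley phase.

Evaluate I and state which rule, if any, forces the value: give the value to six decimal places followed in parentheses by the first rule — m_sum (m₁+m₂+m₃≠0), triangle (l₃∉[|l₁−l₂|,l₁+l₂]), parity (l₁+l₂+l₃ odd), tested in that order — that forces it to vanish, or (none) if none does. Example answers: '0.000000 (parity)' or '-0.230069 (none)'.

-0.074875 (none)

Rules hold: Σm=0, L=18 even, 2≤6≤12.
N = 11·15·13 = 2145
Δ = 6!·4!·8!/19! = 1/174594420
Racah Σ t=1..5: t=1:−1/4147200 t=2:+1/207360 t=3:−1/82944 t=4:+1/207360 t=5:−1/4147200 = -1/345600
⇒ 3j(5 7 6; 0 0 0)² = 420/46189, sgn -1
Racah Σ t=6..6: t=6:+1/696729600 = 1/696729600
⇒ 3j(5 7 6; -5 7 -2)² = 7/1938, sgn +1
4πI² = N·(3j₀)²·(3jₘ)² = 7350/104329
I = -1·√(0.0704502/4π) = -0.07487489
No selection rule forces the value: the integral is nonzero (none).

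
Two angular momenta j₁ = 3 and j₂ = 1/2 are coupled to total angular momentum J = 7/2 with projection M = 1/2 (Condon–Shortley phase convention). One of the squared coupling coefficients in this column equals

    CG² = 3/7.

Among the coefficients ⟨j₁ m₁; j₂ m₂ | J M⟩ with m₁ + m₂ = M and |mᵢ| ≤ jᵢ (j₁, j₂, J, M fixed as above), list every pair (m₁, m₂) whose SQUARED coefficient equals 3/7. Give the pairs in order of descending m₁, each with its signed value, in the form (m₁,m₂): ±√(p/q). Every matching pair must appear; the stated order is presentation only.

Admissible pairs with m₁+m₂ = M = 1/2: (0,1/2), (1,-1/2)
  (m₁,m₂)=(1,-1/2): CG² = 3/7, CG = +√(3/7)   ← matches the target
  (m₁,m₂)=(0,1/2): CG² = 4/7, CG = +√(4/7)
Pairs with CG² = 3/7: (1,-1/2): +√(3/7)

(1,-1/2): +√(3/7)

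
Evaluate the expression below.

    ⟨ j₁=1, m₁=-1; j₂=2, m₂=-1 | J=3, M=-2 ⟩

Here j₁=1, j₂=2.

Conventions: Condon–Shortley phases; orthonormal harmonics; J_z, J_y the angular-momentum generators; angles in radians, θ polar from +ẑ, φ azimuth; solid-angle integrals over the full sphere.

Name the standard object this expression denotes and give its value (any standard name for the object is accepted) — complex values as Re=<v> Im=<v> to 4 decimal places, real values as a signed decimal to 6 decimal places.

Clebsch–Gordan coefficient, +√(2/3) ≈ +0.816497

This is a Clebsch–Gordan (vector-coupling) coefficient.
√[7·0!2!4!/7! · 0!2!1!3!1!5!] = √(96)
  +(−1)^0/∏(0,0,2,1,0,3)! = 1/12  (running 1/12)
⟨..|..⟩ = √(96)·(1/12) = +0.816497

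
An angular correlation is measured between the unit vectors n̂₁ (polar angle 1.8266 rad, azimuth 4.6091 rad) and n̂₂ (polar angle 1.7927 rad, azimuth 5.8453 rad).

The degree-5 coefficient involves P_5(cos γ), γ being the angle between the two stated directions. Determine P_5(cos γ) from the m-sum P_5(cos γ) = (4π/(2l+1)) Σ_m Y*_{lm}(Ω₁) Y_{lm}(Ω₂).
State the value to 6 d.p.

Addition theorem: P_5(cos γ) = (4π/11) Σ_m Y*_{lm}(Ω₁) Y_{lm}(Ω₂), m = −5…5:
  m=-5: (-0.194246-0.342072i) × (-0.237740+0.333978i) = +0.160424+0.016450i  (running Σ = +0.160424+0.016450i)
  m=-4: (-0.297963+0.130624i) × (+0.052579-0.287725i) = +0.021917+0.092599i  (running Σ = +0.182341+0.109050i)
  m=-3: (-0.040484-0.126441i) × (-0.046063-0.175172i) = -0.020284+0.012916i  (running Σ = +0.162057+0.121966i)
  m=-2: (-0.317382+0.066513i) × (+0.194269+0.232987i) = -0.077154-0.061024i  (running Σ = +0.084903+0.060941i)
  m=-1: (-0.006063-0.058493i) × (+0.105013+0.049167i) = +0.002239-0.006441i  (running Σ = +0.087143+0.054501i)
  m=0: (-0.318897-0.000000i) × (-0.302620+0.000000i) = +0.096504+0.000000i  (running Σ = +0.183647+0.054501i)
  m=1: (+0.006063-0.058493i) × (-0.105013+0.049167i) = +0.002239+0.006441i  (running Σ = +0.185886+0.060941i)
  m=2: (-0.317382-0.066513i) × (+0.194269-0.232987i) = -0.077154+0.061024i  (running Σ = +0.108732+0.121966i)
  m=3: (+0.040484-0.126441i) × (+0.046063-0.175172i) = -0.020284-0.012916i  (running Σ = +0.088448+0.109050i)
  m=4: (-0.297963-0.130624i) × (+0.052579+0.287725i) = +0.021917-0.092599i  (running Σ = +0.110365+0.016450i)
  m=5: (+0.194246-0.342072i) × (+0.237740+0.333978i) = +0.160424-0.016450i  (running Σ = +0.270790+0.000000i)
Total Σ_m = +0.270790+0.000000i. Multiply by 1.142397: +0.309349+0.000000i. P_5(cos γ) = 0.309349

0.309349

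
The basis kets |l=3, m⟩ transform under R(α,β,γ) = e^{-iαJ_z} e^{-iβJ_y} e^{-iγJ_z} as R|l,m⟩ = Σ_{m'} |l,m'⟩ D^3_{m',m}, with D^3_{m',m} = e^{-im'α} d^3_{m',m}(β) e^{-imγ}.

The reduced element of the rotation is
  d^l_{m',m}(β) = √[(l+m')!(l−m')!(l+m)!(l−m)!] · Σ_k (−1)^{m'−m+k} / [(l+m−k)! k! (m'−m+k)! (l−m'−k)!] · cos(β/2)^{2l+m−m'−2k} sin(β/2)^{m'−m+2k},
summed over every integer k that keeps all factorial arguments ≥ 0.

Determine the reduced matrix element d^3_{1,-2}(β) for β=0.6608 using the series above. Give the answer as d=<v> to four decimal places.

d=-0.1720

d^3_{1,-2}(β=0.6608) via the finite sum:
Half-angle: c=0.945913, s=0.324421. N=√(24·2·1·120)=75.894664
k: max(0,(-2)−(1))=0 … min(3+(-2),3−(1))=1
  k=0: (−1)^3·75.8947/(12)·0.9459^3·0.3244^3 = -0.182773
  k=1: (−1)^4·75.8947/(24)·0.9459^1·0.3244^5 = +0.010750
d^3_{1,-2}(0.6608) = -0.182773 +0.010750 = -0.172023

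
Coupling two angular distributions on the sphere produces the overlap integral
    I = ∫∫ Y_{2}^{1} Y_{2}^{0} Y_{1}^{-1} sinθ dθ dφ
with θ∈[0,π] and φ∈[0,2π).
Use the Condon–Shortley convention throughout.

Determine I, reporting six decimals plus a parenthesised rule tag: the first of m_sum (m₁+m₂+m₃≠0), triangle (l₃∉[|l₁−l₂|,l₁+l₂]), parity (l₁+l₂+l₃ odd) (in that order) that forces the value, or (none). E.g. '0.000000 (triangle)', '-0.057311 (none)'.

0.000000 (parity)

l₁+l₂+l₃=5 is odd: 3j(l;000)=0 ⇒ I=0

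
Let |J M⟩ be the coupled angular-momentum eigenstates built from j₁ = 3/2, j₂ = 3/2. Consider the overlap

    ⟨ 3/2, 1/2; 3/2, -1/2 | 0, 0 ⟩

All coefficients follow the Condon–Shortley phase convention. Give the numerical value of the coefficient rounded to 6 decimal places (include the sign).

-0.500000

triangle: 3!×0!×0!/4! = 6/24
(j±m)!: 2!×1!×1!×2!×0!×0! = 4
prefactor² = (2J+1)×Δ×N² = 1
  k=1: −1/(1!×2!×0!×0!×0!×0!) = -1/2
Σ = -1/2  ⇒  CG² = 1×(-1/2)² = 1/4
CG = −√(1/4) = -0.500000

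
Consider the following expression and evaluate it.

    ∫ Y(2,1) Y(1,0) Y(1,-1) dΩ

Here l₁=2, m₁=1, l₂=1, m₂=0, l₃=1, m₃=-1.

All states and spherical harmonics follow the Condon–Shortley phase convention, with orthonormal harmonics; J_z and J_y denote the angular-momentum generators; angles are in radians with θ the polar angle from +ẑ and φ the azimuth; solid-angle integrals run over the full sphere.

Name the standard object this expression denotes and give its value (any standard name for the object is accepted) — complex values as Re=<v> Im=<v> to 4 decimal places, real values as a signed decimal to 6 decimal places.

This is a Gaunt coefficient — the integral of a triple product of spherical harmonics over the sphere.
m-sum 0 ✓  L=4 even ✓  1≤1≤3 ✓
Π(2lᵢ+1) = 5×3×3 = 45
triangle coeff Δ(2,1,1) = 1/30
Σ_t [1,1]: t=1:−1/1 = -1/1
(3j)²=2/15 [(2 1 1; 0 0 0)], sign=+1
Σ_t [1,1]: t=1:−1/2 = -1/2
(3j)²=1/10 [(2 1 1; 1 0 -1)], sign=-1
⇒ 4πI² = 3/5
I = (-1)√(3/5/(4π)) = -0.21850969

Gaunt coefficient, -0.218510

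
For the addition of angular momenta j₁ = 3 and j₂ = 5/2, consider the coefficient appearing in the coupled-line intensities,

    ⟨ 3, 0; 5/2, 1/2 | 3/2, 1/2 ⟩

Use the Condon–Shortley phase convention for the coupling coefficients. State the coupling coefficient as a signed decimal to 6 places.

+0.338062  (= +√(4/35))

j₁+j₂−J=4  J+j₁−j₂=2  J−j₁+j₂=1  j₁+j₂+J+1=8
(j₁±m₁, j₂±m₂, J±M) = (3,3,3,2,2,1)
P² = 144/35
sum k=2..3:
  [2] +1/4 = 1/4
  [3] −1/12 = -1/12
S = 1/6
C² = P²·S² = 4/35 ; C = +0.338062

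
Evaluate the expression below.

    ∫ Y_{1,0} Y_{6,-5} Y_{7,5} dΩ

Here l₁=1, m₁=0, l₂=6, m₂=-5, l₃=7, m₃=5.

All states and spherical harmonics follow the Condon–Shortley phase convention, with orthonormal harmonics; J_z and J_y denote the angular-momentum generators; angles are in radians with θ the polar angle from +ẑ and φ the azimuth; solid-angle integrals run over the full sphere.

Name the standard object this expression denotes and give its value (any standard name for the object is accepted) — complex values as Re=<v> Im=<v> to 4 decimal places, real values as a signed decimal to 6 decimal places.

Gaunt coefficient, -0.171413

This is a Gaunt coefficient — the integral of a triple product of spherical harmonics over the sphere.
Checks pass: Σm=0; 14 even; l₃=7∈[5,7].
(2·1+1)(2·6+1)(2·7+1) = 585
Δ: 0! 2! 12! / 15! → 1/1365
sum: t=0:+1/518400 = 1/518400
3j²(1 6 7; 0 0 0) = Δ·Π!·Σ² = 7/195  (sign -1)
sum: t=0:+1/39916800 = 1/39916800
3j²(1 6 7; 0 -5 5) = Δ·Π!·Σ² = 8/455  (sign +1)
combine: 4πI² = 585·7/195·8/455 = 24/65
take √, sign -1: I = -0.17141310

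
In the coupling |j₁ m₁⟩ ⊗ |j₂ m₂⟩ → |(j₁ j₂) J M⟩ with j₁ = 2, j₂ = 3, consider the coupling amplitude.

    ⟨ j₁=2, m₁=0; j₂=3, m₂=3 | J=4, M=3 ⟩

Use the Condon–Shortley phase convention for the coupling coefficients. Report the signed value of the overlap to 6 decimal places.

j₁+j₂−J=1  J+j₁−j₂=3  J−j₁+j₂=5  j₁+j₂+J+1=10
(j₁±m₁, j₂±m₂, J±M) = (2,2,6,0,7,1)
P² = 25920
sum k=1..1:
  [1] −1/240 = -1/240
S = -1/240
C² = P²·S² = 9/20 ; C = -0.670820

−√(9/20) = -0.670820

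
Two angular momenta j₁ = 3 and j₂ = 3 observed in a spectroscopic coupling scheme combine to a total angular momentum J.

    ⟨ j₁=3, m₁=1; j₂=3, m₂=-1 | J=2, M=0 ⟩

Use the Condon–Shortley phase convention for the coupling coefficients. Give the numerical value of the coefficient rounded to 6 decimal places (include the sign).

j₁+j₂−J=4  J+j₁−j₂=2  J−j₁+j₂=2  j₁+j₂+J+1=9
(j₁±m₁, j₂±m₂, J±M) = (4,2,2,4,2,2)
P² = 256/21
sum k=0..2:
  [0] +1/96 = 1/96
  [1] −1/6 = -1/6
  [2] +1/16 = 1/16
S = -3/32
C² = P²·S² = 3/28 ; C = -0.327327

−√(3/28) = -0.327327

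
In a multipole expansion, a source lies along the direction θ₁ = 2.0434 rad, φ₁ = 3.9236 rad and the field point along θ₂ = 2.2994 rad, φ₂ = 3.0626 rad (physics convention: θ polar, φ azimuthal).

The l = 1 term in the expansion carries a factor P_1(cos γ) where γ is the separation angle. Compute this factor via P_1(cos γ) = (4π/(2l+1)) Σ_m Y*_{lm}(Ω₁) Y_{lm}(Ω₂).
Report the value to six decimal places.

Expand P_1 via completeness: Σ_{m} conj(Y_{1,m}) at Ω₁ times Y_{1,m} at Ω₂ —
  m=-1: (-0.218259, -0.216784) × (-0.256971, -0.020341) = (0.051677, 0.060147)  (running Σ = (0.051677, 0.060147))
  m=0: (-0.222415, -0.000000) × (-0.325325, 0.000000) = (0.072357, 0.000000)  (running Σ = (0.124034, 0.060147))
  m=1: (0.218259, -0.216784) × (0.256971, -0.020341) = (0.051677, -0.060147)  (running Σ = (0.175710, 0.000000))
Total Σ_m = (0.175710, 0.000000). Multiply by 4.188790: (0.736014, 0.000000). P_1(cos γ) = 0.736014

0.736014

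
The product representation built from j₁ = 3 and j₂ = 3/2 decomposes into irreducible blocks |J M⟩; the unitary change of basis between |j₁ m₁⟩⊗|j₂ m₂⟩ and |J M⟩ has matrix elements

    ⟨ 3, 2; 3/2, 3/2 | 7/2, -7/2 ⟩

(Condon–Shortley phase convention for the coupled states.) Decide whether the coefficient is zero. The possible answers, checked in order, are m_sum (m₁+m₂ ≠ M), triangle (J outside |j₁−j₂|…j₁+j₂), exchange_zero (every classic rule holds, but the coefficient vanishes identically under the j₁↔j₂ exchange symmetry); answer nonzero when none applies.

m_sum

m-sum: m₁+m₂ = 2+3/2 = 7/2, M = -7/2  ✗ ⇒ coefficient is 0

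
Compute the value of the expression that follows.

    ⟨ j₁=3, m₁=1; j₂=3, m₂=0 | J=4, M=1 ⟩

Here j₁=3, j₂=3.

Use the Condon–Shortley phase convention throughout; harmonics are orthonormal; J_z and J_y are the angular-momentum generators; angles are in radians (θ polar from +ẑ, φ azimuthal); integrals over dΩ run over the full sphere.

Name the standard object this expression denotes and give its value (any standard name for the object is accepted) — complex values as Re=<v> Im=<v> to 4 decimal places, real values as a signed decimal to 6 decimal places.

Clebsch–Gordan coefficient, −√(15/154) ≈ -0.312094

This is a Clebsch–Gordan (vector-coupling) coefficient.
√[9·2!4!4!/11! · 4!2!3!3!5!3!] = √(124416/385)
  +(−1)^0/∏(0,2,2,3,2,1)! = 1/48  (running 1/48)
  +(−1)^1/∏(1,1,1,2,3,2)! = -1/24  (running -1/48)
  +(−1)^2/∏(2,0,0,1,4,3)! = 1/288  (running -5/288)
⟨..|..⟩ = √(124416/385)·(-5/288) = -0.312094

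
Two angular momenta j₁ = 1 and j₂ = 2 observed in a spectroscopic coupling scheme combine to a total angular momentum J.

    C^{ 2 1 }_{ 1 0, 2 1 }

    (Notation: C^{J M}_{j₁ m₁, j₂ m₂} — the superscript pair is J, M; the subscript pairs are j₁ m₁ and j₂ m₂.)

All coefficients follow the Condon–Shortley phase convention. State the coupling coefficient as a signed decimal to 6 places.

triangle: 1!·1!·3!/6! = 6/720
(j±m)!: 1!·1!·3!·1!·3!·1! = 36
prefactor² = (2J+1)·Δ·N² = 3/2
  k=0: +1/(0!·1!·1!·3!·0!·0!) = 1/6
  k=1: −1/(1!·0!·0!·2!·1!·1!) = -1/2
Σ = -1/3  ⇒  CG² = 3/2·(-1/3)² = 1/6
CG = −√(1/6) = -0.408248

-0.408248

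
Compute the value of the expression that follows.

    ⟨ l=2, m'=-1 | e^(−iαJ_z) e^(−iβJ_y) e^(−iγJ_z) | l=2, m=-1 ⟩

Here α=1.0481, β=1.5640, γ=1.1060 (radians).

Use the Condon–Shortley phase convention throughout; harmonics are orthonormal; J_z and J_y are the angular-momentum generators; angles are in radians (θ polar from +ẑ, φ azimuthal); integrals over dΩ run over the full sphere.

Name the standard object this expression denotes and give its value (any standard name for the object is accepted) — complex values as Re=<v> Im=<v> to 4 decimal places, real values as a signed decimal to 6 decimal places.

This is a Wigner D-matrix element — the rotation-matrix element ⟨l m'| R(α,β,γ) |l m⟩ in the angular-momentum basis.
D^2_{-1,-1}(1.0481,1.5640,1.1060) = e^{-i·-1·1.0481}·d^2_{-1,-1}(1.5640)·e^{-i·-1·1.1060}. Compute d first:
Half-angle: c=0.709506, s=0.704700. N=√(1·6·1·6)=6.000000
k: max(0,(-1)−(-1))=0 … min(2+(-1),2−(-1))=1
  k=0: (−1)^0·6.0000/(6)·0.7095^4·0.7047^0 = +0.253410
  k=1: (−1)^1·6.0000/(2)·0.7095^2·0.7047^2 = -0.749965
d^2_{-1,-1}(1.5640) = +0.253410 -0.749965 = -0.496556
D = (+0.499218+0.866476i)·(-0.496556)·(+0.448241+0.893913i) = +0.273495-0.414449i

Wigner D-matrix element, Re=0.2735 Im=-0.4144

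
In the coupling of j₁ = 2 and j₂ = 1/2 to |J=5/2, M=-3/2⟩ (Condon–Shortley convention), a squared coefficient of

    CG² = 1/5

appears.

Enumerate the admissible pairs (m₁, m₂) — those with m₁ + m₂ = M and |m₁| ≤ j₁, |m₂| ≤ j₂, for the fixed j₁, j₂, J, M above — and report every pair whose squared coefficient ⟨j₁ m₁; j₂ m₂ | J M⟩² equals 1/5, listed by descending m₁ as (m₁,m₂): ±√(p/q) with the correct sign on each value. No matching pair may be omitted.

Admissible pairs with m₁+m₂ = M = -3/2: (-2,1/2), (-1,-1/2)
  (m₁,m₂)=(-1,-1/2): CG² = 4/5, CG = +√(4/5)
  (m₁,m₂)=(-2,1/2): CG² = 1/5, CG = +√(1/5)   ← matches the target
Pairs with CG² = 1/5: (-2,1/2): +√(1/5)

(-2,1/2): +√(1/5)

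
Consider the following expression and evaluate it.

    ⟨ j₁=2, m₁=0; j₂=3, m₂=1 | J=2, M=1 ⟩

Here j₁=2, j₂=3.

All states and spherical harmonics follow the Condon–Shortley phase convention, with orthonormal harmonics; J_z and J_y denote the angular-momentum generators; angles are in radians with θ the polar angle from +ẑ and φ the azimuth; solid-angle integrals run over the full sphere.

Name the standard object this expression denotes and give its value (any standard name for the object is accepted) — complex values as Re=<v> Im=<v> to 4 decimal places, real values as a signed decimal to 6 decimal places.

Clebsch–Gordan coefficient, +√(1/7) ≈ +0.377964

This is a Clebsch–Gordan (vector-coupling) coefficient.
√[5·3!1!3!/8! · 2!2!4!2!3!1!] = √(36/7)
  +(−1)^1/∏(1,2,1,3,0,0)! = -1/12  (running -1/12)
  +(−1)^2/∏(2,1,0,2,1,1)! = 1/4  (running 1/6)
⟨..|..⟩ = √(36/7)·(1/6) = +0.377964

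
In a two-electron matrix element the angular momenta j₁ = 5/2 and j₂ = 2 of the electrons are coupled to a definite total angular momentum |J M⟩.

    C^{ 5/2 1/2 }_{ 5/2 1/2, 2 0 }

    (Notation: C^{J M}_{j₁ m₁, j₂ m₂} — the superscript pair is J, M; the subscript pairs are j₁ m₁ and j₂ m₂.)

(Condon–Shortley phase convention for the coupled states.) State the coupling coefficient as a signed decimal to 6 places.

√[6·2!3!2!/8! · 3!2!2!2!3!2!] = √(72/35)
  +(−1)^0/∏(0,2,2,2,1,0)! = 1/8  (running 1/8)
  +(−1)^1/∏(1,1,1,1,2,1)! = -1/2  (running -3/8)
  +(−1)^2/∏(2,0,0,0,3,2)! = 1/24  (running -1/3)
⟨..|..⟩ = √(72/35)·(-1/3) = -0.478091

−√(8/35) ≈ -0.478091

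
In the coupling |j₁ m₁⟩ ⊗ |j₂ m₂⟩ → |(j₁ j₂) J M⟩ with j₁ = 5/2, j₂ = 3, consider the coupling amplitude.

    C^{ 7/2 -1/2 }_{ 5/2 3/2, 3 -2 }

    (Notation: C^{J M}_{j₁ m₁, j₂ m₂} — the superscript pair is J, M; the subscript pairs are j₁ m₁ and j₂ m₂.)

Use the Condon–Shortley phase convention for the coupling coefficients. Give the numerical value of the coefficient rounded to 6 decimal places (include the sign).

+0.563436

√[8·2!3!4!/10! · 4!1!1!5!3!4!] = √(9216/35)
  +(−1)^0/∏(0,2,1,1,2,3)! = 1/24  (running 1/24)
  +(−1)^1/∏(1,1,0,0,3,4)! = -1/144  (running 5/144)
⟨..|..⟩ = √(9216/35)·(5/144) = +0.563436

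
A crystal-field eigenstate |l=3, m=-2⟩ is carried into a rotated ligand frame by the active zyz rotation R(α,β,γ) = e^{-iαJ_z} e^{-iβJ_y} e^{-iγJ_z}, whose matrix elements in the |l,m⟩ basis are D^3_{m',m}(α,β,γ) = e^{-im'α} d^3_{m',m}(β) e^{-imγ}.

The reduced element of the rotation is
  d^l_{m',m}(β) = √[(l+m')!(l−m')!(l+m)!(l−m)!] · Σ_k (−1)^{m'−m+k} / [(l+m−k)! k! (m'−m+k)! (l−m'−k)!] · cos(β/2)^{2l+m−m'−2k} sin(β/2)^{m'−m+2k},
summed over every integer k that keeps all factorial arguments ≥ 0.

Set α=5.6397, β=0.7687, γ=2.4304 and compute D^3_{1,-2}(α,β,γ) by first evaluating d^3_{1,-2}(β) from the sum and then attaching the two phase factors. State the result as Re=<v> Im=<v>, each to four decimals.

D^3_{1,-2}(5.6397,0.7687,2.4304) = e^{-i·1·5.6397}·d^3_{1,-2}(0.7687)·e^{-i·-2·2.4304}. Compute d first:
Half-angle: c=0.927042, s=0.374957. N=√(24·2·1·120)=75.894664
The bounds max(0,m−m')=0 and min(l+m,l−m')=1 give 2 terms
  k=0: (−1)^3·75.8947/(12)·0.9270^3·0.3750^3 = -0.265627
  k=1: (−1)^4·75.8947/(24)·0.9270^1·0.3750^5 = +0.021727
d^3_{1,-2}(0.7687) = -0.265627 +0.021727 = -0.243900
Attach z-rotation phases: D = e^{-i(1)(5.6397)}·(-0.243900)·e^{-i(-2)(2.4304)} = -0.173580+0.171339i

Re=-0.1736 Im=0.1713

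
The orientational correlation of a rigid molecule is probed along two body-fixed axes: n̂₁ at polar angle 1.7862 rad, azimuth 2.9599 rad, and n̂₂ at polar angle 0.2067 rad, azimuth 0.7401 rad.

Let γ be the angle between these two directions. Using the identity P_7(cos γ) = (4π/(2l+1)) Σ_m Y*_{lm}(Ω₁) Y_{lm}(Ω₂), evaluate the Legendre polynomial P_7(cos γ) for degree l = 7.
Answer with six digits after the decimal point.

0.171741

Expand P_7 via completeness: Σ_{m} conj(Y_{7,m}) at Ω₁ times Y_{7,m} at Ω₂ —
  m=-7: Y*=(-0.125035, 0.405716)  Y=(0.000003, 0.000007)  product (-0.000003, 0.000001)
  m=-6: Y*=(-0.160694, 0.308183)  Y=(-0.000037, 0.000132)  product (-0.000035, -0.000033)
  m=-5: Y*=(0.081522, -0.104536)  Y=(-0.001297, 0.000811)  product (-0.000021, 0.000202)
  m=-4: Y*=(0.256865, -0.228383)  Y=(-0.011847, -0.002170)  product (-0.003539, 0.002148)
  m=-3: Y*=(-0.024978, 0.015145)  Y=(-0.041058, -0.054065)  product (0.001844, 0.000729)
  m=-2: Y*=(-0.306445, 0.116533)  Y=(0.023832, -0.262331)  product (0.023267, 0.083167)
  m=-1: Y*=(-0.010759, 0.001977)  Y=(0.456660, -0.417055)  product (-0.004089, 0.005390)
  m=+0: Y*=(0.321307, -0.000000)  Y=(0.529557, 0.000000)  product (0.170150, 0.000000)
  m=+1: Y*=(0.010759, 0.001977)  Y=(-0.456660, -0.417055)  product (-0.004089, -0.005390)
  m=+2: Y*=(-0.306445, -0.116533)  Y=(0.023832, 0.262331)  product (0.023267, -0.083167)
  m=+3: Y*=(0.024978, 0.015145)  Y=(0.041058, -0.054065)  product (0.001844, -0.000729)
  m=+4: Y*=(0.256865, 0.228383)  Y=(-0.011847, 0.002170)  product (-0.003539, -0.002148)
  m=+5: Y*=(-0.081522, -0.104536)  Y=(0.001297, 0.000811)  product (-0.000021, -0.000202)
  m=+6: Y*=(-0.160694, -0.308183)  Y=(-0.000037, -0.000132)  product (-0.000035, 0.000033)
  m=+7: Y*=(0.125035, 0.405716)  Y=(-0.000003, 0.000007)  product (-0.000003, -0.000001)
Σ over m = (0.205001, -0.000000); ×(4π/15) → (0.171741, -0.000000). Real part: 0.171741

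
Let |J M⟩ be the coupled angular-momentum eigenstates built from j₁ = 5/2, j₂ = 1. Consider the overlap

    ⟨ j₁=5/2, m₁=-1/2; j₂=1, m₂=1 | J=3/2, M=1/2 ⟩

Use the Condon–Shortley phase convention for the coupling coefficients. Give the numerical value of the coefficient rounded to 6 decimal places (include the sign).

triangle: 2!×3!×0!/6! = 12/720
(j±m)!: 2!×3!×2!×0!×2!×1! = 48
prefactor² = (2J+1)×Δ×N² = 16/5
  k=2: +1/(2!×0!×1!×0!×2!×0!) = 1/4
Σ = 1/4  ⇒  CG² = 16/5×(1/4)² = 1/5
CG = +√(1/5) = +0.447214

+√(1/5) ≈ +0.447214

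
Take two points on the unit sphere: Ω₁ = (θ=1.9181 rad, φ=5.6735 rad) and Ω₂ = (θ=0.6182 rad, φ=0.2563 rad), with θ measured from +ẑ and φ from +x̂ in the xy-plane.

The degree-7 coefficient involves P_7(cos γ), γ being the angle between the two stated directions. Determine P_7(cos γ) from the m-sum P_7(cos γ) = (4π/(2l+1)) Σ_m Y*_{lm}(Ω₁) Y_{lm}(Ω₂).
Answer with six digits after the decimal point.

Expand P_7 via completeness: Σ_{m} conj(Y_{7,m}) at Ω₁ times Y_{7,m} at Ω₂ —
  term(m=-7) = (0.003482, 0.000783)   from Y*(Ω₁)=(-0.139768, 0.293383), Y(Ω₂)=(-0.002432, -0.010711)
  term(m=-6) = (-0.011824, -0.022518)   from Y*(Ω₁)=(0.382723, -0.217367), Y(Ω₂)=(0.001906, -0.057754)
  term(m=-5) = (-0.009329, 0.023191)   from Y*(Ω₁)=(-0.135887, -0.012697), Y(Ω₂)=(0.052250, -0.175545)
  term(m=-4) = (-0.105172, 0.035127)   from Y*(Ω₁)=(-0.222577, -0.188562), Y(Ω₂)=(0.197251, -0.324927)
  term(m=-3) = (0.102798, 0.062129)   from Y*(Ω₁)=(0.064054, 0.242482), Y(Ω₂)=(0.344191, -0.333018)
  term(m=-2) = (0.006778, 0.041692)   from Y*(Ω₁)=(-0.067683, 0.184602), Y(Ω₂)=(0.187217, -0.105362)
  term(m=-1) = (-0.053787, 0.063239)   from Y*(Ω₁)=(0.229611, -0.160372), Y(Ω₂)=(-0.286738, 0.075144)
  term(m=+0) = (-0.053504, 0.000000)   from Y*(Ω₁)=(0.165981, -0.000000), Y(Ω₂)=(-0.322350, 0.000000)
  term(m=+1) = (-0.053787, -0.063239)   from Y*(Ω₁)=(-0.229611, -0.160372), Y(Ω₂)=(0.286738, 0.075144)
  term(m=+2) = (0.006778, -0.041692)   from Y*(Ω₁)=(-0.067683, -0.184602), Y(Ω₂)=(0.187217, 0.105362)
  term(m=+3) = (0.102798, -0.062129)   from Y*(Ω₁)=(-0.064054, 0.242482), Y(Ω₂)=(-0.344191, -0.333018)
  term(m=+4) = (-0.105172, -0.035127)   from Y*(Ω₁)=(-0.222577, 0.188562), Y(Ω₂)=(0.197251, 0.324927)
  term(m=+5) = (-0.009329, -0.023191)   from Y*(Ω₁)=(0.135887, -0.012697), Y(Ω₂)=(-0.052250, -0.175545)
  term(m=+6) = (-0.011824, 0.022518)   from Y*(Ω₁)=(0.382723, 0.217367), Y(Ω₂)=(0.001906, 0.057754)
  term(m=+7) = (0.003482, -0.000783)   from Y*(Ω₁)=(0.139768, 0.293383), Y(Ω₂)=(0.002432, -0.010711)
Σ over m = (-0.187613, -0.000000); ×(4π/15) → (-0.157174, -0.000000). Real part: -0.157174

-0.157174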